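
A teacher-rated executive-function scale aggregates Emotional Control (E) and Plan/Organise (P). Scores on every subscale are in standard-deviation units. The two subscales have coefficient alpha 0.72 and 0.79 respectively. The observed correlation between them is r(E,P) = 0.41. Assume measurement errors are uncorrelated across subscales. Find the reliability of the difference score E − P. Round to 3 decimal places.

0.585

Var(E−P) = 1 + 1 − 2·0.41 = 2 − 0.82 = 1.18.
Under uncorrelated errors the observed covariances equal the true-score covariances, so only the own-variance terms attenuate.
True-score variance = [0.72 + 0.79] − 0.82 = 1.51 − 0.82 = 0.69.
Reliability = 0.69 / 1.18 = 0.585.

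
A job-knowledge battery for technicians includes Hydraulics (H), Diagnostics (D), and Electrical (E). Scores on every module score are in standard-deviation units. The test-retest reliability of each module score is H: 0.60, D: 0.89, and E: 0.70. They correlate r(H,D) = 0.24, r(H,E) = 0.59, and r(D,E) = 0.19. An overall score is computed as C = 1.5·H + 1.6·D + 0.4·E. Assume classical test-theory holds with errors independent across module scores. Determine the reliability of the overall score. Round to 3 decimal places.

Var(C) = 1.5² + 1.6² + 0.4² + 2·[2.4·0.24 + 0.6·0.59 + 0.64·0.19] = 4.97 + 2.1032 = 7.0732.
With uncorrelated errors the cross-covariances are all true-score covariance, so they carry over unchanged; only the diagonal terms shrink to ρᵢσᵢ².
True-score variance = [1.5²·0.60 + 1.6²·0.89 + 0.4²·0.70] + 2.1032 = 3.7404 + 2.1032 = 5.8436.
Reliability = 5.8436 / 7.0732 = 0.826.

0.826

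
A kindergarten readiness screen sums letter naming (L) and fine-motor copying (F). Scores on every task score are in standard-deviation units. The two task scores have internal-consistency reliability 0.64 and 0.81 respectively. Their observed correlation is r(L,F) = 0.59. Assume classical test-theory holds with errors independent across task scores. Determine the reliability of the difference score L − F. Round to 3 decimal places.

Var(L−F) = 1 + 1 − 2·0.59 = 2 − 1.18 = 0.82.
Under uncorrelated errors the observed covariances equal the true-score covariances, so only the own-variance terms attenuate.
True-score variance = [0.64 + 0.81] − 1.18 = 1.45 − 1.18 = 0.27.
Reliability = 0.27 / 0.82 = 0.329.

0.329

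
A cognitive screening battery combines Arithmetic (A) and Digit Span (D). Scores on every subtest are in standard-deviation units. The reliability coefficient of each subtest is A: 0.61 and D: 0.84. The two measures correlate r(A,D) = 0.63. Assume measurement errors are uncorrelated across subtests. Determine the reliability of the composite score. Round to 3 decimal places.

0.831

Var(A+D) = 2 + 2·[0.63] = 2 + 1.26 = 3.26.
With uncorrelated errors the cross-covariances are all true-score covariance, so they carry over unchanged; only the diagonal terms shrink to ρᵢσᵢ².
True-score variance = [0.61 + 0.84] + 1.26 = 1.45 + 1.26 = 2.71.
Reliability = 2.71 / 3.26 = 0.831.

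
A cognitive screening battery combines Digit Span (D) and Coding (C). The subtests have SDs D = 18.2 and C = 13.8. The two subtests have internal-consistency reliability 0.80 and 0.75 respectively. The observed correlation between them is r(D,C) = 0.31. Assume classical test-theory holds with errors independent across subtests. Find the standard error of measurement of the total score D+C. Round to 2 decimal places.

Var(total) = 521.68 + 155.719 = 677.399.
True-score variance = 407.822 + 155.719 = 563.541, so reliability = 0.8319.
Error variance = 677.399 − 563.541 = 113.858; SEM = √113.858 = 10.67.

10.67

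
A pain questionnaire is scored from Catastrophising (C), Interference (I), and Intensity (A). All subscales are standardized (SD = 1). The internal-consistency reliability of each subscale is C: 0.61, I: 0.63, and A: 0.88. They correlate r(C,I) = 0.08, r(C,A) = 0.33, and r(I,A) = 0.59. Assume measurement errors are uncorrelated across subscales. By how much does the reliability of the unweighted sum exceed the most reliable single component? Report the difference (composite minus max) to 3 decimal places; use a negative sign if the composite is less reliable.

-0.056

Var(sum) = 3 + 2 = 5; true-score variance = 2.12 + 2 = 4.12; composite reliability = 0.8240.
Max component reliability = 0.8800.
Difference = 0.8240 − 0.8800 = -0.056.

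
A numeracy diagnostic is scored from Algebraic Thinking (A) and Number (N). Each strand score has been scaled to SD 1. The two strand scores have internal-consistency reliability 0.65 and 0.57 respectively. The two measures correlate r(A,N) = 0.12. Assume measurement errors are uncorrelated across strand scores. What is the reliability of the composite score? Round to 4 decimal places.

Var(A+N) = 2 + 2·[0.12] = 2 + 0.24 = 2.24.
Under uncorrelated errors the observed covariances equal the true-score covariances, so only the own-variance terms attenuate.
True-score variance = [0.65 + 0.57] + 0.24 = 1.22 + 0.24 = 1.46.
Reliability = 1.46 / 2.24 = 0.6518.

0.6518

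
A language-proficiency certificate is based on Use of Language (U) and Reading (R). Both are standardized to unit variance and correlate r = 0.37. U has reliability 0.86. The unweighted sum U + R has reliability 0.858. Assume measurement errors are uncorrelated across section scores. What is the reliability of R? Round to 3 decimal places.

0.751

Var(U+R) = 2 + 2·0.37 = 2.740.
True-score variance = ρ_U + ρ_R + 2·0.37, so 0.858 = (0.86 + ρ_R + 0.74) / 2.740.
ρ_R = 0.858·2.740 − 0.86 − 0.74 = 0.751.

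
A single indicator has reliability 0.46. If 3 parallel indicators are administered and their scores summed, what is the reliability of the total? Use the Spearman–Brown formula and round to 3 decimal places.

0.719

ρ_k = kρ / (1 + (k−1)ρ) = 3·0.46 / (1 + 2·0.46) = 1.380 / 1.920 = 0.719.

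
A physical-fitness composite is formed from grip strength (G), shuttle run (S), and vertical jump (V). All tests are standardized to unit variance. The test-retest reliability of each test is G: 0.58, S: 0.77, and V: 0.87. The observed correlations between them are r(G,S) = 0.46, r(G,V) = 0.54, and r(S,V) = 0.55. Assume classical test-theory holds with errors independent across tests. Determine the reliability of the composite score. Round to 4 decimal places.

Var(G+S+V) = 3 + 2·[0.46 + 0.54 + 0.55] = 3 + 3.1 = 6.1.
Under uncorrelated errors the observed covariances equal the true-score covariances, so only the own-variance terms attenuate.
True-score variance = [0.58 + 0.77 + 0.87] + 3.1 = 2.22 + 3.1 = 5.32.
Reliability = 5.32 / 6.1 = 0.8721.

0.8721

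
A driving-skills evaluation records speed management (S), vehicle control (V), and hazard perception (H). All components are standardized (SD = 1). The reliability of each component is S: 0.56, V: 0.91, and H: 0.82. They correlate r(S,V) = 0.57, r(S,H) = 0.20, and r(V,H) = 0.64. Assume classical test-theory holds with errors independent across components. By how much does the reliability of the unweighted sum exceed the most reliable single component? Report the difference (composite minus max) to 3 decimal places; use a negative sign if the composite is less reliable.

-0.032

Var(sum) = 3 + 2.82 = 5.82; true-score variance = 2.29 + 2.82 = 5.11; composite reliability = 0.8780.
Max component reliability = 0.9100.
Difference = 0.8780 − 0.9100 = -0.032.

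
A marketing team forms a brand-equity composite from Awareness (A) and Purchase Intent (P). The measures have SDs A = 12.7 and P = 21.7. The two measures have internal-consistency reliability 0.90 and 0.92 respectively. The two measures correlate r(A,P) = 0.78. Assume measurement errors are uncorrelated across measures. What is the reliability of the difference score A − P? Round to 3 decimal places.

0.734

Var(A−P) = 12.7² + 21.7² − 2·12.7·21.7·0.78 = 632.18 − 429.92 = 202.26.
With uncorrelated errors the cross-covariances are all true-score covariance, so they carry over unchanged; only the diagonal terms shrink to ρᵢσᵢ².
True-score variance = [12.7²·0.90 + 21.7²·0.92] − 429.92 = 578.38 − 429.92 = 148.459.
Reliability = 148.459 / 202.26 = 0.734.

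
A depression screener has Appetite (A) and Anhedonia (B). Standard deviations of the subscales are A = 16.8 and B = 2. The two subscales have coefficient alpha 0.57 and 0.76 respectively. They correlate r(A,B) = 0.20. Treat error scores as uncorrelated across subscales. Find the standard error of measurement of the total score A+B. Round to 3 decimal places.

11.060

Var(total) = 286.24 + 13.44 = 299.68.
True-score variance = 163.917 + 13.44 = 177.357, so reliability = 0.5918.
Error variance = 299.68 − 177.357 = 122.323; SEM = √122.323 = 11.060.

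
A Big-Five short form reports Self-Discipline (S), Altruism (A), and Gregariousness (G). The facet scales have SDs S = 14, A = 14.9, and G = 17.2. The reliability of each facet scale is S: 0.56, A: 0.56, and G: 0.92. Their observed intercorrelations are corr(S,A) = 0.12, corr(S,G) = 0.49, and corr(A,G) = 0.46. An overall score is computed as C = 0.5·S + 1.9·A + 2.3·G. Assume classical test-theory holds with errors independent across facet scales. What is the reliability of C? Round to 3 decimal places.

0.867

Var(C) = 0.5²·14² + 1.9²·14.9² + 2.3²·17.2² + 2·[0.95·14·14.9·0.12 + 1.15·14·17.2·0.49 + 4.37·14.9·17.2·0.46] = 2415.45 + 1349.29 = 3764.74.
Because errors are independent across components, Cov(Tᵢ,Tⱼ) = Cov(Xᵢ,Xⱼ); the off-diagonal part of the true-score variance is the same as above.
True-score variance = [0.5²·14²·0.56 + 1.9²·14.9²·0.56 + 2.3²·17.2²·0.92] + 1349.29 = 1916.05 + 1349.29 = 3265.34.
Reliability = 3265.34 / 3764.74 = 0.867.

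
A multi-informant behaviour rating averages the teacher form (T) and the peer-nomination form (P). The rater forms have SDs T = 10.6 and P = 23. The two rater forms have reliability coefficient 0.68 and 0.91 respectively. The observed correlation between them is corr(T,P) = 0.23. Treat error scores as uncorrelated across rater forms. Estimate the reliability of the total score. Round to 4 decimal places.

Var(T+P) = 10.6² + 23² + 2·[10.6·23·0.23] = 641.36 + 112.148 = 753.508.
Because errors are independent across components, Cov(Tᵢ,Tⱼ) = Cov(Xᵢ,Xⱼ); the off-diagonal part of the true-score variance is the same as above.
True-score variance = [10.6²·0.68 + 23²·0.91] + 112.148 = 557.795 + 112.148 = 669.943.
Reliability = 669.943 / 753.508 = 0.8891.

0.8891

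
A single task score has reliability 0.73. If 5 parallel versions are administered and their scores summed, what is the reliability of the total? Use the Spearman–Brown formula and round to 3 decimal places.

ρ_k = kρ / (1 + (k−1)ρ) = 5·0.73 / (1 + 4·0.73) = 3.650 / 3.920 = 0.931.

0.931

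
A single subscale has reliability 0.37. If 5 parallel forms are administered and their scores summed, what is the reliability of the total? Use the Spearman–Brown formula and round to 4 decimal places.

0.7460

ρ_k = kρ / (1 + (k−1)ρ) = 5·0.37 / (1 + 4·0.37) = 1.850 / 2.480 = 0.7460.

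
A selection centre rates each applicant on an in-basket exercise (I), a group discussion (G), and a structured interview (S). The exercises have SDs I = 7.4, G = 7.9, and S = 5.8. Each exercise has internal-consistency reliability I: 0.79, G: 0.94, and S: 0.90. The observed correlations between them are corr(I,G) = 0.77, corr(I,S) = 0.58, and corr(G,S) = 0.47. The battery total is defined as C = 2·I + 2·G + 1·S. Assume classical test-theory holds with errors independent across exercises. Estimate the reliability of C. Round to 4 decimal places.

Var(C) = 2²·7.4² + 2²·7.9² + 5.8² + 2·[4·7.4·7.9·0.77 + 2·7.4·5.8·0.58 + 2·7.9·5.8·0.47] = 502.32 + 545.83 = 1048.15.
Under uncorrelated errors the observed covariances equal the true-score covariances, so only the own-variance terms attenuate.
True-score variance = [2²·7.4²·0.79 + 2²·7.9²·0.94 + 5.8²·0.90] + 545.83 = 437.979 + 545.83 = 983.809.
Reliability = 983.809 / 1048.15 = 0.9386.

0.9386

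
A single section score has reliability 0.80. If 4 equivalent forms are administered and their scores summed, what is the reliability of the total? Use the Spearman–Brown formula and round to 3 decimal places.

0.941

ρ_k = kρ / (1 + (k−1)ρ) = 4·0.80 / (1 + 3·0.80) = 3.200 / 3.400 = 0.941.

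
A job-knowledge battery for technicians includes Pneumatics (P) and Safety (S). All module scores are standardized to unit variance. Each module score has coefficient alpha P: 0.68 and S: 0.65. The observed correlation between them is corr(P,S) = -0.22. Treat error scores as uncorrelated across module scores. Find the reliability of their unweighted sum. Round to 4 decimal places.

Var(P+S) = 2 + 2·[(-0.22)] = 2 − 0.44 = 1.56.
Because errors are independent across components, Cov(Tᵢ,Tⱼ) = Cov(Xᵢ,Xⱼ); the off-diagonal part of the true-score variance is the same as above.
True-score variance = [0.68 + 0.65] − 0.44 = 1.33 − 0.44 = 0.89.
Reliability = 0.89 / 1.56 = 0.5705.

0.5705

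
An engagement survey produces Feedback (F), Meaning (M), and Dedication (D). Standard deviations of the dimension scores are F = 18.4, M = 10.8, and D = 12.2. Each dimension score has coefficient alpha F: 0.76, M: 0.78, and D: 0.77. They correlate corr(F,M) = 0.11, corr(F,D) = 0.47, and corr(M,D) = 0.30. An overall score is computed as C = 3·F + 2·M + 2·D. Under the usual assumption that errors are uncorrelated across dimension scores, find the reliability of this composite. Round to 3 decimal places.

0.837

Var(C) = 3²·18.4² + 2²·10.8² + 2²·12.2² + 2·[6·18.4·10.8·0.11 + 6·18.4·12.2·0.47 + 4·10.8·12.2·0.30] = 4108.96 + 1844.6 = 5953.56.
With uncorrelated errors the cross-covariances are all true-score covariance, so they carry over unchanged; only the diagonal terms shrink to ρᵢσᵢ².
True-score variance = [3²·18.4²·0.76 + 2²·10.8²·0.78 + 2²·12.2²·0.77] + 1844.6 = 3138.09 + 1844.6 = 4982.7.
Reliability = 4982.7 / 5953.56 = 0.837.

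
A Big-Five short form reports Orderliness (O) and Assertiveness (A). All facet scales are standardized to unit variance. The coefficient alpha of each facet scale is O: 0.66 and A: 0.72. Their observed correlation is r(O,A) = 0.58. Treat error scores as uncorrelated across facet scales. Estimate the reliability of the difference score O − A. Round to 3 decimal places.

Var(O−A) = 1 + 1 − 2·0.58 = 2 − 1.16 = 0.84.
Because errors are independent across components, Cov(Tᵢ,Tⱼ) = Cov(Xᵢ,Xⱼ); the off-diagonal part of the true-score variance is the same as above.
True-score variance = [0.66 + 0.72] − 1.16 = 1.38 − 1.16 = 0.22.
Reliability = 0.22 / 0.84 = 0.262.

0.262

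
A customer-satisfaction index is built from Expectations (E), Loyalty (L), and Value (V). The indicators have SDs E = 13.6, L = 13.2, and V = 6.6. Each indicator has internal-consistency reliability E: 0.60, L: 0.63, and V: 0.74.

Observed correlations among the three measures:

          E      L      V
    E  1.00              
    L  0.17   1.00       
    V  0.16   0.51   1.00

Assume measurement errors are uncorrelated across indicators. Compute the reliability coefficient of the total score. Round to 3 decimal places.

0.742

Var(E+L+V) = 13.6² + 13.2² + 6.6² + 2·[13.6·13.2·0.17 + 13.6·6.6·0.16 + 13.2·6.6·0.51] = 402.76 + 178.622 = 581.382.
Under uncorrelated errors the observed covariances equal the true-score covariances, so only the own-variance terms attenuate.
True-score variance = [13.6²·0.60 + 13.2²·0.63 + 6.6²·0.74] + 178.622 = 252.982 + 178.622 = 431.604.
Reliability = 431.604 / 581.382 = 0.742.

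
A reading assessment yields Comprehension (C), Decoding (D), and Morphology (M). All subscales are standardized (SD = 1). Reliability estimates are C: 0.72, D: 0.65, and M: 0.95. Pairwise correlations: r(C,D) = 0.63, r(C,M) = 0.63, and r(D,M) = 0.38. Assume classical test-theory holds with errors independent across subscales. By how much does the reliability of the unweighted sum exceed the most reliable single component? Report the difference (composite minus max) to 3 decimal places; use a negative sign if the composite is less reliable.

Var(sum) = 3 + 3.28 = 6.28; true-score variance = 2.32 + 3.28 = 5.6; composite reliability = 0.8917.
Max component reliability = 0.9500.
Difference = 0.8917 − 0.9500 = -0.058.

-0.058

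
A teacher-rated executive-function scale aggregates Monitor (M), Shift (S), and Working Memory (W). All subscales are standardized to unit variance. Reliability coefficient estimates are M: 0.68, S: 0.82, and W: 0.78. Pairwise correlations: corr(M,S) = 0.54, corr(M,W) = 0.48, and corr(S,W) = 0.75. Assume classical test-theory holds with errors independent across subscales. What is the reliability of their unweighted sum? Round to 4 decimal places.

Var(M+S+W) = 3 + 2·[0.54 + 0.48 + 0.75] = 3 + 3.54 = 6.54.
Because errors are independent across components, Cov(Tᵢ,Tⱼ) = Cov(Xᵢ,Xⱼ); the off-diagonal part of the true-score variance is the same as above.
True-score variance = [0.68 + 0.82 + 0.78] + 3.54 = 2.28 + 3.54 = 5.82.
Reliability = 5.82 / 6.54 = 0.8899.

0.8899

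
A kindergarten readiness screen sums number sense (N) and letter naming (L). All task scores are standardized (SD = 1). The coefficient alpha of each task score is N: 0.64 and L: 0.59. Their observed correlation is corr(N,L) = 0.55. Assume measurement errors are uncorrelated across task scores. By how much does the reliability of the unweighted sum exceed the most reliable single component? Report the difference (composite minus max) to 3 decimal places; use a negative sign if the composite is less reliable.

Var(sum) = 2 + 1.1 = 3.1; true-score variance = 1.23 + 1.1 = 2.33; composite reliability = 0.7516.
Max component reliability = 0.6400.
Difference = 0.7516 − 0.6400 = 0.112.

0.112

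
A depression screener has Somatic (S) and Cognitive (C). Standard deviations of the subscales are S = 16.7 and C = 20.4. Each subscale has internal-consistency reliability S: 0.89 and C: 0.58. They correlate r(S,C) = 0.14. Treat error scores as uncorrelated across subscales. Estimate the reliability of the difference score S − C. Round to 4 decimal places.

0.6574

Var(S−C) = 16.7² + 20.4² − 2·16.7·20.4·0.14 = 695.05 − 95.3904 = 599.66.
Because errors are independent across components, Cov(Tᵢ,Tⱼ) = Cov(Xᵢ,Xⱼ); the off-diagonal part of the true-score variance is the same as above.
True-score variance = [16.7²·0.89 + 20.4²·0.58] − 95.3904 = 489.585 − 95.3904 = 394.194.
Reliability = 394.194 / 599.66 = 0.6574.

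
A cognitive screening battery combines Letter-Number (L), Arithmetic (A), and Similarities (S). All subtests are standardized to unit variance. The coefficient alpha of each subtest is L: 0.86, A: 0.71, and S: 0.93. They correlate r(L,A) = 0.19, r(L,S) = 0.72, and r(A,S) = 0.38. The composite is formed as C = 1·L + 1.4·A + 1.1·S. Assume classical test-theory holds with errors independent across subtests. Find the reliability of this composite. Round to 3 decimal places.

0.894

Var(C) = 1 + 1.4² + 1.1² + 2·[1.4·0.19 + 1.1·0.72 + 1.54·0.38] = 4.17 + 3.2864 = 7.4564.
Under uncorrelated errors the observed covariances equal the true-score covariances, so only the own-variance terms attenuate.
True-score variance = [0.86 + 1.4²·0.71 + 1.1²·0.93] + 3.2864 = 3.3769 + 3.2864 = 6.6633.
Reliability = 6.6633 / 7.4564 = 0.894.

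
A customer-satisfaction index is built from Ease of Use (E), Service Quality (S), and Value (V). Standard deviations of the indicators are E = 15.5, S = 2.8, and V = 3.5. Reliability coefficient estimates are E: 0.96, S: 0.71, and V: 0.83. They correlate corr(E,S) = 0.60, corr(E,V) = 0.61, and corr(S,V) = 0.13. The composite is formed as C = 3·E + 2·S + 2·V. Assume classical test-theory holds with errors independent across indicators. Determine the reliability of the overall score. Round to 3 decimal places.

Var(C) = 3²·15.5² + 2²·2.8² + 2²·3.5² + 2·[6·15.5·2.8·0.60 + 6·15.5·3.5·0.61 + 4·2.8·3.5·0.13] = 2242.61 + 719.782 = 2962.39.
With uncorrelated errors the cross-covariances are all true-score covariance, so they carry over unchanged; only the diagonal terms shrink to ρᵢσᵢ².
True-score variance = [3²·15.5²·0.96 + 2²·2.8²·0.71 + 2²·3.5²·0.83] + 719.782 = 2138.7 + 719.782 = 2858.48.
Reliability = 2858.48 / 2962.39 = 0.965.

0.965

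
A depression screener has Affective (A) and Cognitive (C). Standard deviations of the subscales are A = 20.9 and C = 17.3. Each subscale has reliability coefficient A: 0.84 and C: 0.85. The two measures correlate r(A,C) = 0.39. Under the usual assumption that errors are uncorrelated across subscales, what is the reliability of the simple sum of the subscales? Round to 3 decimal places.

Var(A+C) = 20.9² + 17.3² + 2·[20.9·17.3·0.39] = 736.1 + 282.025 = 1018.12.
With uncorrelated errors the cross-covariances are all true-score covariance, so they carry over unchanged; only the diagonal terms shrink to ρᵢσᵢ².
True-score variance = [20.9²·0.84 + 17.3²·0.85] + 282.025 = 621.317 + 282.025 = 903.341.
Reliability = 903.341 / 1018.12 = 0.887.

0.887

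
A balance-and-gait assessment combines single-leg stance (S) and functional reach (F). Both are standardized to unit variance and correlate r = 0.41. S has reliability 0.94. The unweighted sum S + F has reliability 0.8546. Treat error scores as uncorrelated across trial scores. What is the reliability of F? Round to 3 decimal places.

Var(S+F) = 2 + 2·0.41 = 2.820.
True-score variance = ρ_S + ρ_F + 2·0.41, so 0.8546 = (0.94 + ρ_F + 0.82) / 2.820.
ρ_F = 0.8546·2.820 − 0.94 − 0.82 = 0.650.

0.650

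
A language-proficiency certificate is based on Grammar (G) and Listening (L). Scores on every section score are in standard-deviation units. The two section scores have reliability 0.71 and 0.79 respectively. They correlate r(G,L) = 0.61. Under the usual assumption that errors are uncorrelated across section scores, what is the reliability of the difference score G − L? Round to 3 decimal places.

0.359

Var(G−L) = 1 + 1 − 2·0.61 = 2 − 1.22 = 0.78.
Under uncorrelated errors the observed covariances equal the true-score covariances, so only the own-variance terms attenuate.
True-score variance = [0.71 + 0.79] − 1.22 = 1.5 − 1.22 = 0.28.
Reliability = 0.28 / 0.78 = 0.359.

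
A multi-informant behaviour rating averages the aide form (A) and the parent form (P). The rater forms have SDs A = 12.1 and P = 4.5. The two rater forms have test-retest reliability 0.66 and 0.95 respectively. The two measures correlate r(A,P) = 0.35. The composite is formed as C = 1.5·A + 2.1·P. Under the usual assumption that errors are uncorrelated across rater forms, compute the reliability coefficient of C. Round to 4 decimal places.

0.7838

Var(C) = 1.5²·12.1² + 2.1²·4.5² + 2·[3.15·12.1·4.5·0.35] = 418.725 + 120.062 = 538.787.
Under uncorrelated errors the observed covariances equal the true-score covariances, so only the own-variance terms attenuate.
True-score variance = [1.5²·12.1²·0.66 + 2.1²·4.5²·0.95] + 120.062 = 302.256 + 120.062 = 422.318.
Reliability = 422.318 / 538.787 = 0.7838.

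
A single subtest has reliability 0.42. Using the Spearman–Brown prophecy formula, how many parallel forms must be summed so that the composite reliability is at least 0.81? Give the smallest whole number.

6

k ≥ ρ*(1−ρ₁)/(ρ₁(1−ρ*)) = 0.81·0.58 / (0.42·0.19) = 5.887.
Smallest integer k = 6.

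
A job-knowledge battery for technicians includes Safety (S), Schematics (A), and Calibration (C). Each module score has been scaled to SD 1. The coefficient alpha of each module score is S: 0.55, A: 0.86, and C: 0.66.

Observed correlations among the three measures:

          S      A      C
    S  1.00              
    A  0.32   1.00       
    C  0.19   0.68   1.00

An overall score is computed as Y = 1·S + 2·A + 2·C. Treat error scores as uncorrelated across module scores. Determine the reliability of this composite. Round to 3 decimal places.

Var(Y) = 1 + 2² + 2² + 2·[2·0.32 + 2·0.19 + 4·0.68] = 9 + 7.48 = 16.48.
Because errors are independent across components, Cov(Tᵢ,Tⱼ) = Cov(Xᵢ,Xⱼ); the off-diagonal part of the true-score variance is the same as above.
True-score variance = [0.55 + 2²·0.86 + 2²·0.66] + 7.48 = 6.63 + 7.48 = 14.11.
Reliability = 14.11 / 16.48 = 0.856.

0.856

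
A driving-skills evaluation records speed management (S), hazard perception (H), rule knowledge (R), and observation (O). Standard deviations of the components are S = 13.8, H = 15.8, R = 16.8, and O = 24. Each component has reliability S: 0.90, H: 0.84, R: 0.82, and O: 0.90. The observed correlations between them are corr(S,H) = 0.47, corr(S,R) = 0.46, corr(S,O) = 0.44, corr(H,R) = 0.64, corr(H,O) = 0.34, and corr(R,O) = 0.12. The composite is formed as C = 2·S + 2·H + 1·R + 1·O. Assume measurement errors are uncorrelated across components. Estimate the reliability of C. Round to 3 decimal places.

Var(C) = 2²·13.8² + 2²·15.8² + 16.8² + 24² + 2·[4·13.8·15.8·0.47 + 2·13.8·16.8·0.46 + 2·13.8·24·0.44 + 2·15.8·16.8·0.64 + 2·15.8·24·0.34 + 16.8·24·0.12] = 2618.56 + 3121.33 = 5739.89.
Because errors are independent across components, Cov(Tᵢ,Tⱼ) = Cov(Xᵢ,Xⱼ); the off-diagonal part of the true-score variance is the same as above.
True-score variance = [2²·13.8²·0.90 + 2²·15.8²·0.84 + 16.8²·0.82 + 24²·0.90] + 3121.33 = 2274.21 + 3121.33 = 5395.55.
Reliability = 5395.55 / 5739.89 = 0.940.

0.940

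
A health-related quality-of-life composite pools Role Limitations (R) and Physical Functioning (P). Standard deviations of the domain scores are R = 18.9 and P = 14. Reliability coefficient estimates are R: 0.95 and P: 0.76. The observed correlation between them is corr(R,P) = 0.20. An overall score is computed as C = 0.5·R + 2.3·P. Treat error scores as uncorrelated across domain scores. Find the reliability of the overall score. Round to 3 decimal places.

0.797

Var(C) = 0.5²·18.9² + 2.3²·14² + 2·[1.15·18.9·14·0.20] = 1126.14 + 121.716 = 1247.86.
With uncorrelated errors the cross-covariances are all true-score covariance, so they carry over unchanged; only the diagonal terms shrink to ρᵢσᵢ².
True-score variance = [0.5²·18.9²·0.95 + 2.3²·14²·0.76] + 121.716 = 872.836 + 121.716 = 994.552.
Reliability = 994.552 / 1247.86 = 0.797.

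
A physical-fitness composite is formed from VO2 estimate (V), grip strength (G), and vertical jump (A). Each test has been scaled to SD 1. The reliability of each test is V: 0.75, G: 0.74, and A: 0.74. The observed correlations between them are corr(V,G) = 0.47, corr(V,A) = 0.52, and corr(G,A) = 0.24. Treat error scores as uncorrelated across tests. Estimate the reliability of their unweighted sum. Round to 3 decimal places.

0.859

Var(V+G+A) = 3 + 2·[0.47 + 0.52 + 0.24] = 3 + 2.46 = 5.46.
Because errors are independent across components, Cov(Tᵢ,Tⱼ) = Cov(Xᵢ,Xⱼ); the off-diagonal part of the true-score variance is the same as above.
True-score variance = [0.75 + 0.74 + 0.74] + 2.46 = 2.23 + 2.46 = 4.69.
Reliability = 4.69 / 5.46 = 0.859.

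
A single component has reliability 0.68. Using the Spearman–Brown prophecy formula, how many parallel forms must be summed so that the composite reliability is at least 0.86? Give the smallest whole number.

k ≥ ρ*(1−ρ₁)/(ρ₁(1−ρ*)) = 0.86·0.32 / (0.68·0.14) = 2.891.
Smallest integer k = 3.

3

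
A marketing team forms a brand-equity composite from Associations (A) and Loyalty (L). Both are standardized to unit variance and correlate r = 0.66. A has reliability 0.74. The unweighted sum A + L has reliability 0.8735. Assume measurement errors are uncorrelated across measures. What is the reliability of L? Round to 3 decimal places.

Var(A+L) = 2 + 2·0.66 = 3.320.
True-score variance = ρ_A + ρ_L + 2·0.66, so 0.8735 = (0.74 + ρ_L + 1.32) / 3.320.
ρ_L = 0.8735·3.320 − 0.74 − 1.32 = 0.840.

0.840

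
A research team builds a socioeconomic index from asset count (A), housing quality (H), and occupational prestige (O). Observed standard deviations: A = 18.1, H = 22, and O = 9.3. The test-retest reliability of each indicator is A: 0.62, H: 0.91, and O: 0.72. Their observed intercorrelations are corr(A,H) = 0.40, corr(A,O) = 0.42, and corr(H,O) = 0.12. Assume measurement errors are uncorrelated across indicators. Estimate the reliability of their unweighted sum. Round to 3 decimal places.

0.863

Var(A+H+O) = 18.1² + 22² + 9.3² + 2·[18.1·22·0.40 + 18.1·9.3·0.42 + 22·9.3·0.12] = 898.1 + 509.061 = 1407.16.
Because errors are independent across components, Cov(Tᵢ,Tⱼ) = Cov(Xᵢ,Xⱼ); the off-diagonal part of the true-score variance is the same as above.
True-score variance = [18.1²·0.62 + 22²·0.91 + 9.3²·0.72] + 509.061 = 705.831 + 509.061 = 1214.89.
Reliability = 1214.89 / 1407.16 = 0.863.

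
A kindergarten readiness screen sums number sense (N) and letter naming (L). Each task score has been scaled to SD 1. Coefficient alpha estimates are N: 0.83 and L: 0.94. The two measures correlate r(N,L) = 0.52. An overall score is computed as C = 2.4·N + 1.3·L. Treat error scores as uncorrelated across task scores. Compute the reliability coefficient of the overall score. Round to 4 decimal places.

0.8990

Var(C) = 2.4² + 1.3² + 2·[3.12·0.52] = 7.45 + 3.2448 = 10.6948.
Under uncorrelated errors the observed covariances equal the true-score covariances, so only the own-variance terms attenuate.
True-score variance = [2.4²·0.83 + 1.3²·0.94] + 3.2448 = 6.3694 + 3.2448 = 9.6142.
Reliability = 9.6142 / 10.6948 = 0.8990.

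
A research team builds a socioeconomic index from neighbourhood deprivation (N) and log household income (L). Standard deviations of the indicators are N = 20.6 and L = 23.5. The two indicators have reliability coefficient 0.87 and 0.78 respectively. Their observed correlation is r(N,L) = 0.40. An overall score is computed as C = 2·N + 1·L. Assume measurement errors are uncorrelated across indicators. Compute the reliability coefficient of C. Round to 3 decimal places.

Var(C) = 2²·20.6² + 23.5² + 2·[2·20.6·23.5·0.40] = 2249.69 + 774.56 = 3024.25.
With uncorrelated errors the cross-covariances are all true-score covariance, so they carry over unchanged; only the diagonal terms shrink to ρᵢσᵢ².
True-score variance = [2²·20.6²·0.87 + 23.5²·0.78] + 774.56 = 1907.53 + 774.56 = 2682.09.
Reliability = 2682.09 / 3024.25 = 0.887.

0.887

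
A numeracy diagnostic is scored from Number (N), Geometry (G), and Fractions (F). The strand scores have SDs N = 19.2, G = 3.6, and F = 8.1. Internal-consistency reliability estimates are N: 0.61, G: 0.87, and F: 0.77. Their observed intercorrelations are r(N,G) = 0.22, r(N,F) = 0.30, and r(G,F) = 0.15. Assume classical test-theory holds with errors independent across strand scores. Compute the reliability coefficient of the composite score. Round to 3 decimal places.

0.723

Var(N+G+F) = 19.2² + 3.6² + 8.1² + 2·[19.2·3.6·0.22 + 19.2·8.1·0.30 + 3.6·8.1·0.15] = 447.21 + 132.473 = 579.683.
Under uncorrelated errors the observed covariances equal the true-score covariances, so only the own-variance terms attenuate.
True-score variance = [19.2²·0.61 + 3.6²·0.87 + 8.1²·0.77] + 132.473 = 286.665 + 132.473 = 419.138.
Reliability = 419.138 / 579.683 = 0.723.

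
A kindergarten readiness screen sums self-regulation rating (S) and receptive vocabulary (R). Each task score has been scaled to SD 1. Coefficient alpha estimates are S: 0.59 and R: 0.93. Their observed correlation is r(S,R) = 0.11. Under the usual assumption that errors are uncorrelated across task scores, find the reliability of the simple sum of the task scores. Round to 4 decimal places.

Var(S+R) = 2 + 2·[0.11] = 2 + 0.22 = 2.22.
Because errors are independent across components, Cov(Tᵢ,Tⱼ) = Cov(Xᵢ,Xⱼ); the off-diagonal part of the true-score variance is the same as above.
True-score variance = [0.59 + 0.93] + 0.22 = 1.52 + 0.22 = 1.74.
Reliability = 1.74 / 2.22 = 0.7838.

0.7838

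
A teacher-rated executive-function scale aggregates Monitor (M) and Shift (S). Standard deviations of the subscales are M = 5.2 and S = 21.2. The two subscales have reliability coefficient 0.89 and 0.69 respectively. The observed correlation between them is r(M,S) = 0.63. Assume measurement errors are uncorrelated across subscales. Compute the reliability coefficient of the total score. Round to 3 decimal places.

Var(M+S) = 5.2² + 21.2² + 2·[5.2·21.2·0.63] = 476.48 + 138.902 = 615.382.
Under uncorrelated errors the observed covariances equal the true-score covariances, so only the own-variance terms attenuate.
True-score variance = [5.2²·0.89 + 21.2²·0.69] + 138.902 = 334.179 + 138.902 = 473.082.
Reliability = 473.082 / 615.382 = 0.769.

0.769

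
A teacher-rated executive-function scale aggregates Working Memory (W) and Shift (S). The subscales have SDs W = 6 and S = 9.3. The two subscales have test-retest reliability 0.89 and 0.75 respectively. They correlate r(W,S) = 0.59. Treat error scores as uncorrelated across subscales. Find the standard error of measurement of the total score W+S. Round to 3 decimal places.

5.058

Var(total) = 122.49 + 65.844 = 188.334.
True-score variance = 96.9075 + 65.844 = 162.752, so reliability = 0.8642.
Error variance = 188.334 − 162.752 = 25.5825; SEM = √25.5825 = 5.058.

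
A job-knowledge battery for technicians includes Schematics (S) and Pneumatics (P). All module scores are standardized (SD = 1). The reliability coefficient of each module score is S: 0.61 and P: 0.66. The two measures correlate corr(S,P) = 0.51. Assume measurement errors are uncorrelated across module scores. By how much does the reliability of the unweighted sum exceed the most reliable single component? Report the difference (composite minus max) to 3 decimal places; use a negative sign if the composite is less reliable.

0.098

Var(sum) = 2 + 1.02 = 3.02; true-score variance = 1.27 + 1.02 = 2.29; composite reliability = 0.7583.
Max component reliability = 0.6600.
Difference = 0.7583 − 0.6600 = 0.098.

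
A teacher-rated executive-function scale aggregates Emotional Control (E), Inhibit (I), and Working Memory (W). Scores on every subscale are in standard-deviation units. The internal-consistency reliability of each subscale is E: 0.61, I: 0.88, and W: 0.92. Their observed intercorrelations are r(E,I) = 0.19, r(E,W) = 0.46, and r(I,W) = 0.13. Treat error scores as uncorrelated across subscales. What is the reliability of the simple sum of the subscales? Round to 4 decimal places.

0.8706

Var(E+I+W) = 3 + 2·[0.19 + 0.46 + 0.13] = 3 + 1.56 = 4.56.
Because errors are independent across components, Cov(Tᵢ,Tⱼ) = Cov(Xᵢ,Xⱼ); the off-diagonal part of the true-score variance is the same as above.
True-score variance = [0.61 + 0.88 + 0.92] + 1.56 = 2.41 + 1.56 = 3.97.
Reliability = 3.97 / 4.56 = 0.8706.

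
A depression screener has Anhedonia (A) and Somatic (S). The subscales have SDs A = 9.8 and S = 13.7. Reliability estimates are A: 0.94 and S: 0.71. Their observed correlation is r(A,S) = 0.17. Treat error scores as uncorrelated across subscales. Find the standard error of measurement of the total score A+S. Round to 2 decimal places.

Var(total) = 283.73 + 45.6484 = 329.378.
True-score variance = 223.537 + 45.6484 = 269.186, so reliability = 0.8173.
Error variance = 329.378 − 269.186 = 60.1925; SEM = √60.1925 = 7.76.

7.76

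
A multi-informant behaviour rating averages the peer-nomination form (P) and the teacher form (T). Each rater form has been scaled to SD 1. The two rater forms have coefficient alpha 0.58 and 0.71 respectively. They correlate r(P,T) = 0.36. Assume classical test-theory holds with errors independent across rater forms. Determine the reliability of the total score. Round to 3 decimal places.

Var(P+T) = 2 + 2·[0.36] = 2 + 0.72 = 2.72.
With uncorrelated errors the cross-covariances are all true-score covariance, so they carry over unchanged; only the diagonal terms shrink to ρᵢσᵢ².
True-score variance = [0.58 + 0.71] + 0.72 = 1.29 + 0.72 = 2.01.
Reliability = 2.01 / 2.72 = 0.739.

0.739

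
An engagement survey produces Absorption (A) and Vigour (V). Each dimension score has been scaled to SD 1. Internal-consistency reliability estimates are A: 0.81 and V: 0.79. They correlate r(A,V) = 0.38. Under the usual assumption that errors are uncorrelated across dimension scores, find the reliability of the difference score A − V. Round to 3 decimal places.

Var(A−V) = 1 + 1 − 2·0.38 = 2 − 0.76 = 1.24.
Because errors are independent across components, Cov(Tᵢ,Tⱼ) = Cov(Xᵢ,Xⱼ); the off-diagonal part of the true-score variance is the same as above.
True-score variance = [0.81 + 0.79] − 0.76 = 1.6 − 0.76 = 0.84.
Reliability = 0.84 / 1.24 = 0.677.

0.677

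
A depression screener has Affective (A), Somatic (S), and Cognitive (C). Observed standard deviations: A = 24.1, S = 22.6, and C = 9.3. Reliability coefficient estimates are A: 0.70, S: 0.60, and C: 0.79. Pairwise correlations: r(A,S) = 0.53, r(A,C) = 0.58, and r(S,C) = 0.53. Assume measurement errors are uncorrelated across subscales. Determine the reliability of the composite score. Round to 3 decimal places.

0.823

Var(A+S+C) = 24.1² + 22.6² + 9.3² + 2·[24.1·22.6·0.53 + 24.1·9.3·0.58 + 22.6·9.3·0.53] = 1178.06 + 1060.12 = 2238.18.
Under uncorrelated errors the observed covariances equal the true-score covariances, so only the own-variance terms attenuate.
True-score variance = [24.1²·0.70 + 22.6²·0.60 + 9.3²·0.79] + 1060.12 = 781.35 + 1060.12 = 1841.47.
Reliability = 1841.47 / 2238.18 = 0.823.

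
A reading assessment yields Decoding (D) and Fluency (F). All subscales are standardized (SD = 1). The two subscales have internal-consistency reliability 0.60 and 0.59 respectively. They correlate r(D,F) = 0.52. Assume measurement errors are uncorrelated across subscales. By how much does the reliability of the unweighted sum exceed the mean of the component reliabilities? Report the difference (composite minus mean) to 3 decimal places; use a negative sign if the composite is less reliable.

0.139

Var(sum) = 2 + 1.04 = 3.04; true-score variance = 1.19 + 1.04 = 2.23; composite reliability = 0.7336.
Mean component reliability = 0.5950.
Difference = 0.7336 − 0.5950 = 0.139.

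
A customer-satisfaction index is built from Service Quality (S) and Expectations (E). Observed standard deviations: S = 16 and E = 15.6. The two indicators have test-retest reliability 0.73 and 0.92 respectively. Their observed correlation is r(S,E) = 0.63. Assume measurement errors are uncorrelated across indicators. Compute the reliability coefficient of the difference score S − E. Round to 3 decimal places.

Var(S−E) = 16² + 15.6² − 2·16·15.6·0.63 = 499.36 − 314.496 = 184.864.
Because errors are independent across components, Cov(Tᵢ,Tⱼ) = Cov(Xᵢ,Xⱼ); the off-diagonal part of the true-score variance is the same as above.
True-score variance = [16²·0.73 + 15.6²·0.92] − 314.496 = 410.771 − 314.496 = 96.2752.
Reliability = 96.2752 / 184.864 = 0.521.

0.521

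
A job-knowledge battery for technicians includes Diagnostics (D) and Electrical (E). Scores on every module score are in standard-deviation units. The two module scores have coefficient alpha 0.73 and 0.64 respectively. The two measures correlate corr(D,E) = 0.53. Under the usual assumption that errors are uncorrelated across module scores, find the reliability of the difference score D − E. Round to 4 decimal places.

Var(D−E) = 1 + 1 − 2·0.53 = 2 − 1.06 = 0.94.
Because errors are independent across components, Cov(Tᵢ,Tⱼ) = Cov(Xᵢ,Xⱼ); the off-diagonal part of the true-score variance is the same as above.
True-score variance = [0.73 + 0.64] − 1.06 = 1.37 − 1.06 = 0.31.
Reliability = 0.31 / 0.94 = 0.3298.

0.3298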